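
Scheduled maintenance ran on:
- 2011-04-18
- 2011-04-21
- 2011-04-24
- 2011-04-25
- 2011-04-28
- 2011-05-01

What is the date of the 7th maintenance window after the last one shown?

2011-05-16

The gap pattern 3, 3, 1, 3, 3 repeats every 3 events.
These are the Mondays, Thursdays and Sundays of each week.
The following Monday is 2011-05-02.
Next Thursday: 2011-05-05.
The following Sunday is 2011-05-08.
The following Monday is 2011-05-09.
The following Thursday is 2011-05-12.
Next Sunday: 2011-05-15.
The following Monday is 2011-05-16.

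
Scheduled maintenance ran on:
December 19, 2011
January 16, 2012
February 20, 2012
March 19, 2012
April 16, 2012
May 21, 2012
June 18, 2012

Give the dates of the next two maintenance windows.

Gaps: 28, 35, 28, 28, 35, 28 days — a mix of 28 and 35. Every date is a Monday.
Each is the 3rd Monday of its month.
July 2012 — 3rd Monday is July 16, 2012.
August 2012 — 3rd Monday is August 20, 2012.

July 16, 2012; August 20, 2012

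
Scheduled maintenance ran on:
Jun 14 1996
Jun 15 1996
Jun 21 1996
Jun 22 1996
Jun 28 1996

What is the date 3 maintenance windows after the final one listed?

Jul 6 1996

Gaps: 1, 6, 1, 6 days — not constant, but cyclic with period 2.
The events fall on every Friday and Saturday.
Next Saturday: Jun 29 1996.
The following Friday is Jul 5 1996.
Next Saturday: Jul 6 1996.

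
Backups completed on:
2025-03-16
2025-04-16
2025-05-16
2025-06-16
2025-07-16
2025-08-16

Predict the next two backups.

2025-09-16, 2025-10-16

The day-of-month is always 16 (31, 30, 31, 30, 31 days between events).
So this recurs on the 16th of each month.
September 2025: 2025-09-16.
Next: October 2025 → 2025-10-16.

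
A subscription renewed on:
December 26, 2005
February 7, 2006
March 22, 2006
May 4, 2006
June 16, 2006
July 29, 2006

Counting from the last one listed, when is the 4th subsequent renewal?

January 17, 2007

Gaps between consecutive events: 43, 43, 43, 43, 43 days — a constant 43-day interval.
July 29, 2006 + 43 days = September 10, 2006.
September 10, 2006 + 43 days = October 23, 2006.
October 23, 2006 + 43 days = December 5, 2006.
December 5, 2006 + 43 days = January 17, 2007.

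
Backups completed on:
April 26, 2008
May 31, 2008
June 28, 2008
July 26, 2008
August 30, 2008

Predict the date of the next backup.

Every date is a Saturday; gaps 35, 28, 28, 35 days.
Each is the last Saturday of its month (at least one falls on the 29th or later, ruling out '4th Saturday').
September 2008 ends with Saturday September 27, 2008.

September 27, 2008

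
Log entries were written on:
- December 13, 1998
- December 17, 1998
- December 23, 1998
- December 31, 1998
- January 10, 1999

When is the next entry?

Intervals are 4, 6, 8, 10 days — an arithmetic progression with common difference 2.
Next gap: 12 days. January 10, 1999 + 12 days = January 22, 1999.

January 22, 1999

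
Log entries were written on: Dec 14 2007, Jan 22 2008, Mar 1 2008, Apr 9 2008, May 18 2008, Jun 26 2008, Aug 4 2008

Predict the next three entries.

Every event comes 39 days after the last (39, 39, 39, 39, 39, 39).
Aug 4 2008 + 39 days = Sep 12 2008.
Sep 12 2008 + 39 days = Oct 21 2008.
Oct 21 2008 + 39 days = Nov 29 2008.

Sep 12 2008, Oct 21 2008, Nov 29 2008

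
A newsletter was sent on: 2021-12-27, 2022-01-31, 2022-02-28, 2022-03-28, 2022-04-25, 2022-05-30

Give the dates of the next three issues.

All Mondays; the gaps (35, 28, 28, 28, 35) vary with month length.
This is the last Monday of each month.
Last Monday of June 2022: 2022-06-27.
July 2022 ends with Monday 2022-07-25.
August 2022 ends with Monday 2022-08-29.

2022-06-27, 2022-07-25, 2022-08-29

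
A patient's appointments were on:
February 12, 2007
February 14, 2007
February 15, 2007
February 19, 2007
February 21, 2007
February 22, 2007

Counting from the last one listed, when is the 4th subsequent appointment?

The gap pattern 2, 1, 4, 2, 1 repeats every 3 events.
These are the Mondays, Wednesdays and Thursdays of each week.
The following Monday is February 26, 2007.
The following Wednesday is February 28, 2007.
Next Thursday: March 1, 2007.
Next Monday: March 5, 2007.

March 5, 2007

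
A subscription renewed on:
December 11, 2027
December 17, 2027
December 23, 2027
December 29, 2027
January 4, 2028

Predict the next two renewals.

January 10, 2028; January 16, 2028

The spacing is 6, 6, 6, 6 days — always 6 days.
January 4, 2028 + 6 days = January 10, 2028.
January 10, 2028 + 6 days = January 16, 2028.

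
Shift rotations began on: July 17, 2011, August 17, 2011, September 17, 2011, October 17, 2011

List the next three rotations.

November 17, 2011; December 17, 2011; January 17, 2012

Gaps: 31, 31, 30 days — not constant. Every event is on the 17th of the month.
Pattern: the 17th of each month.
Next: November 2011 → November 17, 2011.
December 2011: December 17, 2011.
Next: January 2012 → January 17, 2012.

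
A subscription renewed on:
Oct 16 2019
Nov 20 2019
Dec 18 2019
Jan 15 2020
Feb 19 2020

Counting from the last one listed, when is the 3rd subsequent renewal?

Gaps: 35, 28, 28, 35 days — a mix of 28 and 35. Every date is a Wednesday.
Each is the 3rd Wednesday of its month.
March 2020 — 3rd Wednesday is Mar 18 2020.
April 2020 — 3rd Wednesday is Apr 15 2020.
May 2020 — 3rd Wednesday is May 20 2020.

May 20 2020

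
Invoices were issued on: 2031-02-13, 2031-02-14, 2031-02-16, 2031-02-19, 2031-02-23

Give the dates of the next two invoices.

2031-02-28, 2031-03-06

The spacing grows by 1 each time: 1, 2, 3, 4 days.
Next gap: 5 days. 2031-02-23 + 5 days = 2031-02-28.
Next gap: 6 days. 2031-02-28 + 6 days = 2031-03-06.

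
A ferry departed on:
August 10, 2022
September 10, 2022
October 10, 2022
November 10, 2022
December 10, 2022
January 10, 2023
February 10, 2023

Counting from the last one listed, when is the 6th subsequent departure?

August 10, 2023

Gaps: 31, 30, 31, 30, 31, 31 days — not constant. Every event is on the 10th of the month.
Pattern: the 10th of each month.
Next: March 2023 → March 10, 2023.
April 2023: April 10, 2023.
May 2023: May 10, 2023.
June 2023: June 10, 2023.
Next: July 2023 → July 10, 2023.
August 2023: August 10, 2023.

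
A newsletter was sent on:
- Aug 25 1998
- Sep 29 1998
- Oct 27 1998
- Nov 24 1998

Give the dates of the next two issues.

Dec 29 1998, Jan 26 1999

Every date is a Tuesday; gaps 35, 28, 28 days.
Each is the last Tuesday of its month (at least one falls on the 29th or later, ruling out '4th Tuesday').
December 1998 ends with Tuesday Dec 29 1998.
Last Tuesday of January 1999: Jan 26 1999.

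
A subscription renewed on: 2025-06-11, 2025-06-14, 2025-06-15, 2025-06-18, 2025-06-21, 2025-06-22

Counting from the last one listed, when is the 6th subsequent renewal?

2025-07-06

Every event lands on a Wednesday or Saturday or Sunday (gaps cycle 3, 1, 3, 3, 1).
So the schedule is: every Wednesday, Saturday and Sunday.
Next Wednesday: 2025-06-25.
The following Saturday is 2025-06-28.
The following Sunday is 2025-06-29.
Next Wednesday: 2025-07-02.
The following Saturday is 2025-07-05.
The following Sunday is 2025-07-06.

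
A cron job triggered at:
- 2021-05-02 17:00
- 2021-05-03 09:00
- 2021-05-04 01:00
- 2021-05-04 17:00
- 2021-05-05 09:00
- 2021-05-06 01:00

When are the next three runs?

2021-05-06 17:00, 2021-05-07 09:00, 2021-05-08 01:00

Gaps: 16, 16, 16, 16, 16 hours — each event is 16 hours after the previous one.
2021-05-06 01:00 + 16 h = 2021-05-06 17:00.
2021-05-06 17:00 + 16 h = 2021-05-07 09:00.
2021-05-07 09:00 + 16 h = 2021-05-08 01:00.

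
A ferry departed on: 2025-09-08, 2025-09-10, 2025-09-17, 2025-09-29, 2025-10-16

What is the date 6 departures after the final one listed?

2026-05-11

The spacing grows by 5 each time: 2, 7, 12, 17 days.
Next gap: 22 days. 2025-10-16 + 22 days = 2025-11-07.
Next gap: 27 days. 2025-11-07 + 27 days = 2025-12-04.
Next gap: 32 days. 2025-12-04 + 32 days = 2026-01-05.
Next gap: 37 days. 2026-01-05 + 37 days = 2026-02-11.
Next gap: 42 days. 2026-02-11 + 42 days = 2026-03-25.
Next gap: 47 days. 2026-03-25 + 47 days = 2026-05-11.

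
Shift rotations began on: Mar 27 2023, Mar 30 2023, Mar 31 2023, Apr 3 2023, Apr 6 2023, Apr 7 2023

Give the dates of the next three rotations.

The gap pattern 3, 1, 3, 3, 1 repeats every 3 events.
These are the Mondays, Thursdays and Fridays of each week.
The following Monday is Apr 10 2023.
The following Thursday is Apr 13 2023.
The following Friday is Apr 14 2023.

Apr 10 2023, Apr 13 2023, Apr 14 2023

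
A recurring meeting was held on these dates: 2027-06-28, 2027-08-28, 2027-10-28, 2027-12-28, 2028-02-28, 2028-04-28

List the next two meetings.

Gaps: 61, 61, 61, 62, 60 days — not constant. Every event is on the 28th of the month.
Pattern: the 28th of every 2 months.
Next: June 2028 → 2028-06-28.
Next: August 2028 → 2028-08-28.

2028-06-28, 2028-08-28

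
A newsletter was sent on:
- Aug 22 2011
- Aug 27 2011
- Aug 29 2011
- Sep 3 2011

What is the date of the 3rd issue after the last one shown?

Every event lands on a Monday or Saturday (gaps cycle 5, 2, 5).
So the schedule is: every Monday and Saturday.
Next Monday: Sep 5 2011.
The following Saturday is Sep 10 2011.
Next Monday: Sep 12 2011.

Sep 12 2011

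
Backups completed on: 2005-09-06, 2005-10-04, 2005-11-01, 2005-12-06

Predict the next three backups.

2006-01-03, 2006-02-07, 2006-03-07

All dates are Tuesdays, 28, 28, 35 days apart.
Specifically, the 1st Tuesday of each month.
1st Tuesday of January 2006: 2006-01-03.
February 2006 — 1st Tuesday is 2006-02-07.
1st Tuesday of March 2006: 2006-03-07.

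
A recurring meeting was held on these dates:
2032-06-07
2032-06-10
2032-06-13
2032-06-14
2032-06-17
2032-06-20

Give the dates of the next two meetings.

2032-06-21, 2032-06-24

Every event lands on a Monday or Thursday or Sunday (gaps cycle 3, 3, 1, 3, 3).
So the schedule is: every Monday, Thursday and Sunday.
The following Monday is 2032-06-21.
The following Thursday is 2032-06-24.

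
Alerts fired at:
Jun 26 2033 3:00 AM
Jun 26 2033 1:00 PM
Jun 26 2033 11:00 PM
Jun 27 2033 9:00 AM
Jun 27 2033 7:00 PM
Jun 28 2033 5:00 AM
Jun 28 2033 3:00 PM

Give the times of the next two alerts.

Gaps: 10, 10, 10, 10, 10, 10 hours — each event is 10 hours after the previous one.
Jun 28 2033 3:00 PM + 10 h = Jun 29 2033 1:00 AM.
Jun 29 2033 1:00 AM + 10 h = Jun 29 2033 11:00 AM.

Jun 29 2033 1:00 AM, Jun 29 2033 11:00 AM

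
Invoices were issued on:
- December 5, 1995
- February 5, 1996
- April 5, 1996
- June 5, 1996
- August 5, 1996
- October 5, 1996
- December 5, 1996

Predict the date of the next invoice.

Gaps: 62, 60, 61, 61, 61, 61 days — not constant. Every event is on the 5th of the month.
Pattern: the 5th of every 2 months.
Next: February 1997 → February 5, 1997.

February 5, 1997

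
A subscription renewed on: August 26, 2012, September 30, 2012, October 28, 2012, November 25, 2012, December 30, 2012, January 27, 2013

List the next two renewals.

February 24, 2013; March 31, 2013

All Sundays; the gaps (35, 28, 28, 35, 28) vary with month length.
This is the last Sunday of each month.
Last Sunday of February 2013: February 24, 2013.
Last Sunday of March 2013: March 31, 2013.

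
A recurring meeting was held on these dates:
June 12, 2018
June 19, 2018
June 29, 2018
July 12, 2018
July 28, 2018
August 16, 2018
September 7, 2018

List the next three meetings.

October 2, 2018; October 30, 2018; November 30, 2018

The spacing grows by 3 each time: 7, 10, 13, 16, 19, 22 days.
Next gap: 25 days. September 7, 2018 + 25 days = October 2, 2018.
Next gap: 28 days. October 2, 2018 + 28 days = October 30, 2018.
Next gap: 31 days. October 30, 2018 + 31 days = November 30, 2018.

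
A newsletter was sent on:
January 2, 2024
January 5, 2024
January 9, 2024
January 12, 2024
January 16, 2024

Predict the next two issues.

January 19, 2024; January 23, 2024

Every event lands on a Tuesday or Friday (gaps cycle 3, 4, 3, 4).
So the schedule is: every Tuesday and Friday.
Next Friday: January 19, 2024.
The following Tuesday is January 23, 2024.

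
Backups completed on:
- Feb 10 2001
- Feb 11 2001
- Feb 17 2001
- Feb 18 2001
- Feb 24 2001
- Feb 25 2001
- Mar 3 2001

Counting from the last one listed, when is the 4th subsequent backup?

Every event lands on a Saturday or Sunday (gaps cycle 1, 6, 1, 6, 1, 6).
So the schedule is: every Saturday and Sunday.
The following Sunday is Mar 4 2001.
The following Saturday is Mar 10 2001.
Next Sunday: Mar 11 2001.
The following Saturday is Mar 17 2001.

Mar 17 2001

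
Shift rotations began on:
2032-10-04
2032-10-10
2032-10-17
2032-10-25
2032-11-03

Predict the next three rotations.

2032-11-13, 2032-11-24, 2032-12-06

Intervals are 6, 7, 8, 9 days — an arithmetic progression with common difference 1.
Next gap: 10 days. 2032-11-03 + 10 days = 2032-11-13.
Next gap: 11 days. 2032-11-13 + 11 days = 2032-11-24.
Next gap: 12 days. 2032-11-24 + 12 days = 2032-12-06.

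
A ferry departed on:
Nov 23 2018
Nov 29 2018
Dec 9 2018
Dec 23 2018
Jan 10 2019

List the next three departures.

Feb 1 2019, Feb 27 2019, Mar 29 2019

Gaps: 6, 10, 14, 18 days — each gap is 4 larger than the previous one.
Next gap: 22 days. Jan 10 2019 + 22 days = Feb 1 2019.
Next gap: 26 days. Feb 1 2019 + 26 days = Feb 27 2019.
Next gap: 30 days. Feb 27 2019 + 30 days = Mar 29 2019.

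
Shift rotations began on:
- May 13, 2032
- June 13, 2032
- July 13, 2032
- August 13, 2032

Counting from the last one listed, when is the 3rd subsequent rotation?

November 13, 2032

The day-of-month is always 13 (31, 30, 31 days between events).
So this recurs on the 13th of each month.
Next: September 2032 → September 13, 2032.
Next: October 2032 → October 13, 2032.
Next: November 2032 → November 13, 2032.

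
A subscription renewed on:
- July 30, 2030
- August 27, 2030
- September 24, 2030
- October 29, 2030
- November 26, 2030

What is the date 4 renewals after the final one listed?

Every date is a Tuesday; gaps 28, 28, 35, 28 days.
Each is the last Tuesday of its month (at least one falls on the 29th or later, ruling out '4th Tuesday').
December 2030 ends with Tuesday December 31, 2030.
Last Tuesday of January 2031: January 28, 2031.
February 2031 ends with Tuesday February 25, 2031.
Last Tuesday of March 2031: March 25, 2031.

March 25, 2031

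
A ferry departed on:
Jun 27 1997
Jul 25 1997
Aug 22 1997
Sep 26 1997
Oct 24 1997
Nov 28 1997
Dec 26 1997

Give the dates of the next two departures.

Jan 23 1998, Feb 27 1998

These are Fridays at 28- or 35-day spacing (28, 28, 35, 28, 35, 28).
The pattern: 4th Friday of the month.
4th Friday of January 1998: Jan 23 1998.
February 1998 — 4th Friday is Feb 27 1998.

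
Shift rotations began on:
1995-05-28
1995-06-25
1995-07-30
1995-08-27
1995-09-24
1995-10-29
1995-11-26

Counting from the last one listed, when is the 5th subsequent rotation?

These are Sundays with 28, 35, 28, 28, 35, 28-day gaps.
Each is the final Sunday of its month — 1995-07-30 is past the 28th, so '4th Sunday' doesn't fit.
Last Sunday of December 1995: 1995-12-31.
January 1996 ends with Sunday 1996-01-28.
Last Sunday of February 1996: 1996-02-25.
March 1996 ends with Sunday 1996-03-31.
April 1996 ends with Sunday 1996-04-28.

1996-04-28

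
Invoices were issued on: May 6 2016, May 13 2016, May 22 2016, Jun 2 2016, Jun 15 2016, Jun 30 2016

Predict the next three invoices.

Jul 17 2016, Aug 5 2016, Aug 26 2016

The spacing grows by 2 each time: 7, 9, 11, 13, 15 days.
Next gap: 17 days. Jun 30 2016 + 17 days = Jul 17 2016.
Next gap: 19 days. Jul 17 2016 + 19 days = Aug 5 2016.
Next gap: 21 days. Aug 5 2016 + 21 days = Aug 26 2016.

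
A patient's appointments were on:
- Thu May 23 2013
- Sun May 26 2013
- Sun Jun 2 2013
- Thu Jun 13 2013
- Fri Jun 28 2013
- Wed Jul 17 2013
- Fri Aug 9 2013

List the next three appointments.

Thu Sep 5 2013, Sun Oct 6 2013, Sun Nov 10 2013

The spacing grows by 4 each time: 3, 7, 11, 15, 19, 23 days.
Next gap: 27 days. Fri Aug 9 2013 + 27 days = Thu Sep 5 2013.
Next gap: 31 days. Thu Sep 5 2013 + 31 days = Sun Oct 6 2013.
Next gap: 35 days. Sun Oct 6 2013 + 35 days = Sun Nov 10 2013.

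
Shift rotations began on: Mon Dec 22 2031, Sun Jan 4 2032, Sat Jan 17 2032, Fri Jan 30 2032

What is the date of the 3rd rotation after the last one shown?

Every event comes 13 days after the last (13, 13, 13).
Fri Jan 30 2032 + 13 days = Thu Feb 12 2032.
Thu Feb 12 2032 + 13 days = Wed Feb 25 2032.
Wed Feb 25 2032 + 13 days = Tue Mar 9 2032.

Tue Mar 9 2032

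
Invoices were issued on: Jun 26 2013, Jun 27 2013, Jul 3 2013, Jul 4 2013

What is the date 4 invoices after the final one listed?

Jul 18 2013

Gaps: 1, 6, 1 days — not constant, but cyclic with period 2.
The events fall on every Wednesday and Thursday.
Next Wednesday: Jul 10 2013.
The following Thursday is Jul 11 2013.
Next Wednesday: Jul 17 2013.
Next Thursday: Jul 18 2013.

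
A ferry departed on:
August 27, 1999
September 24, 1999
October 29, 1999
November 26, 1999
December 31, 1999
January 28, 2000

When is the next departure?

February 25, 2000

Every date is a Friday; gaps 28, 35, 28, 35, 28 days.
Each is the last Friday of its month (at least one falls on the 29th or later, ruling out '4th Friday').
Last Friday of February 2000: February 25, 2000.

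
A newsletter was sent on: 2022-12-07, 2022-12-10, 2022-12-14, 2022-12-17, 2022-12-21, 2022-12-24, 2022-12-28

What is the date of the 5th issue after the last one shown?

2023-01-14

Gaps: 3, 4, 3, 4, 3, 4 days — not constant, but cyclic with period 2.
The events fall on every Wednesday and Saturday.
The following Saturday is 2022-12-31.
The following Wednesday is 2023-01-04.
Next Saturday: 2023-01-07.
Next Wednesday: 2023-01-11.
Next Saturday: 2023-01-14.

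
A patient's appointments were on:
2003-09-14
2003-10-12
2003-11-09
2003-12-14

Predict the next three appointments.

Gaps: 28, 28, 35 days — a mix of 28 and 35. Every date is a Sunday.
Each is the 2nd Sunday of its month.
2nd Sunday of January 2004: 2004-01-11.
2nd Sunday of February 2004: 2004-02-08.
March 2004 — 2nd Sunday is 2004-03-14.

2004-01-11, 2004-02-08, 2004-03-14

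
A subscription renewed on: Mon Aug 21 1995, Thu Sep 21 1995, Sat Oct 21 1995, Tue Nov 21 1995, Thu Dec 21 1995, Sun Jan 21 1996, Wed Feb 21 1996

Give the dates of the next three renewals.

Each date is the 21st; the gaps (31, 30, 31, 30, 31, 31) track the month lengths.
The rule is the 21st of each month.
Next: March 1996 → Thu Mar 21 1996.
April 1996: Sun Apr 21 1996.
Next: May 1996 → Tue May 21 1996.

Thu Mar 21 1996, Sun Apr 21 1996, Tue May 21 1996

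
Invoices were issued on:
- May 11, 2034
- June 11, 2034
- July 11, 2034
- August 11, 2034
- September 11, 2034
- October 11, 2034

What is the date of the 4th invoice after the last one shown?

Each date is the 11th; the gaps (31, 30, 31, 31, 30) track the month lengths.
The rule is the 11th of each month.
November 2034: November 11, 2034.
Next: December 2034 → December 11, 2034.
January 2035: January 11, 2035.
Next: February 2035 → February 11, 2035.

February 11, 2035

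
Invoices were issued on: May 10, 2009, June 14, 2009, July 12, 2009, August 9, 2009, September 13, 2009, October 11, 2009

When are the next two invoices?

These are Sundays at 28- or 35-day spacing (35, 28, 28, 35, 28).
The pattern: 2nd Sunday of the month.
2nd Sunday of November 2009: November 8, 2009.
2nd Sunday of December 2009: December 13, 2009.

November 8, 2009; December 13, 2009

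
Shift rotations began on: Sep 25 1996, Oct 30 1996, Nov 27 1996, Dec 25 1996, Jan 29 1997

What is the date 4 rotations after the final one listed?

These are Wednesdays with 35, 28, 28, 35-day gaps.
Each is the final Wednesday of its month — Oct 30 1996 is past the 28th, so '4th Wednesday' doesn't fit.
Last Wednesday of February 1997: Feb 26 1997.
March 1997 ends with Wednesday Mar 26 1997.
April 1997 ends with Wednesday Apr 30 1997.
May 1997 ends with Wednesday May 28 1997.

May 28 1997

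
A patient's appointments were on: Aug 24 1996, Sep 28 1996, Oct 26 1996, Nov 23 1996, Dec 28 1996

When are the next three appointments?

All dates are Saturdays, 35, 28, 28, 35 days apart.
Specifically, the 4th Saturday of each month.
January 1997 — 4th Saturday is Jan 25 1997.
February 1997 — 4th Saturday is Feb 22 1997.
March 1997 — 4th Saturday is Mar 22 1997.

Jan 25 1997, Feb 22 1997, Mar 22 1997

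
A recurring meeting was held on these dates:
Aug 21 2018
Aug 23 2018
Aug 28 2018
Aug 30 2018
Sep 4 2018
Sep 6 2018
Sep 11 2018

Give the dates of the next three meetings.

The gap pattern 2, 5, 2, 5, 2, 5 repeats every 2 events.
These are the Tuesdays and Thursdays of each week.
Next Thursday: Sep 13 2018.
The following Tuesday is Sep 18 2018.
Next Thursday: Sep 20 2018.

Sep 13 2018, Sep 18 2018, Sep 20 2018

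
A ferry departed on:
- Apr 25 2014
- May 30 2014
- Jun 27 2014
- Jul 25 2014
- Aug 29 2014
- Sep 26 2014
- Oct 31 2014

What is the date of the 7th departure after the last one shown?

May 29 2015

All Fridays; the gaps (35, 28, 28, 35, 28, 35) vary with month length.
This is the last Friday of each month.
Last Friday of November 2014: Nov 28 2014.
December 2014 ends with Friday Dec 26 2014.
Last Friday of January 2015: Jan 30 2015.
February 2015 ends with Friday Feb 27 2015.
Last Friday of March 2015: Mar 27 2015.
April 2015 ends with Friday Apr 24 2015.
May 2015 ends with Friday May 29 2015.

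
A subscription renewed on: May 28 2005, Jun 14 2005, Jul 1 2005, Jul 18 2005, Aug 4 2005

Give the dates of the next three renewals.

Aug 21 2005, Sep 7 2005, Sep 24 2005

Every event comes 17 days after the last (17, 17, 17, 17).
Aug 4 2005 + 17 days = Aug 21 2005.
Aug 21 2005 + 17 days = Sep 7 2005.
Sep 7 2005 + 17 days = Sep 24 2005.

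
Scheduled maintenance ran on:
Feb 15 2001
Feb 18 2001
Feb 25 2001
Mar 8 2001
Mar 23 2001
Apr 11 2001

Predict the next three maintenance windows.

May 4 2001, May 31 2001, Jul 1 2001

Gaps: 3, 7, 11, 15, 19 days — each gap is 4 larger than the previous one.
Next gap: 23 days. Apr 11 2001 + 23 days = May 4 2001.
Next gap: 27 days. May 4 2001 + 27 days = May 31 2001.
Next gap: 31 days. May 31 2001 + 31 days = Jul 1 2001.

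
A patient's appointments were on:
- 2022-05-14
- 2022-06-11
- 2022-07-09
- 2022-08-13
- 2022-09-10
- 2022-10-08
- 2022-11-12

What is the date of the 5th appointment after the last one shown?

2023-04-08

These are Saturdays at 28- or 35-day spacing (28, 28, 35, 28, 28, 35).
The pattern: 2nd Saturday of the month.
2nd Saturday of December 2022: 2022-12-10.
January 2023 — 2nd Saturday is 2023-01-14.
February 2023 — 2nd Saturday is 2023-02-11.
March 2023 — 2nd Saturday is 2023-03-11.
2nd Saturday of April 2023: 2023-04-08.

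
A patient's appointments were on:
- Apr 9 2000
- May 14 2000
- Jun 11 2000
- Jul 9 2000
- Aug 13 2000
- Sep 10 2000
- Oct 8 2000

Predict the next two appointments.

All dates are Sundays, 35, 28, 28, 35, 28, 28 days apart.
Specifically, the 2nd Sunday of each month.
November 2000 — 2nd Sunday is Nov 12 2000.
2nd Sunday of December 2000: Dec 10 2000.

Nov 12 2000, Dec 10 2000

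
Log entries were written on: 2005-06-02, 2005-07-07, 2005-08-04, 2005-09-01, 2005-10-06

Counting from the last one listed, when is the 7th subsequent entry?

Gaps: 35, 28, 28, 35 days — a mix of 28 and 35. Every date is a Thursday.
Each is the 1st Thursday of its month.
1st Thursday of November 2005: 2005-11-03.
1st Thursday of December 2005: 2005-12-01.
January 2006 — 1st Thursday is 2006-01-05.
February 2006 — 1st Thursday is 2006-02-02.
1st Thursday of March 2006: 2006-03-02.
April 2006 — 1st Thursday is 2006-04-06.
1st Thursday of May 2006: 2006-05-04.

2006-05-04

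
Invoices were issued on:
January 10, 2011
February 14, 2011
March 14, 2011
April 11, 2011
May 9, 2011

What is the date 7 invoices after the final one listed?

These are Mondays at 28- or 35-day spacing (35, 28, 28, 28).
The pattern: 2nd Monday of the month.
June 2011 — 2nd Monday is June 13, 2011.
July 2011 — 2nd Monday is July 11, 2011.
2nd Monday of August 2011: August 8, 2011.
2nd Monday of September 2011: September 12, 2011.
2nd Monday of October 2011: October 10, 2011.
2nd Monday of November 2011: November 14, 2011.
2nd Monday of December 2011: December 12, 2011.

December 12, 2011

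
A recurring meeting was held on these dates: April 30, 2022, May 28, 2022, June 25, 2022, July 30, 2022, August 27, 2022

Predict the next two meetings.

Every date is a Saturday; gaps 28, 28, 35, 28 days.
Each is the last Saturday of its month (at least one falls on the 29th or later, ruling out '4th Saturday').
Last Saturday of September 2022: September 24, 2022.
Last Saturday of October 2022: October 29, 2022.

September 24, 2022; October 29, 2022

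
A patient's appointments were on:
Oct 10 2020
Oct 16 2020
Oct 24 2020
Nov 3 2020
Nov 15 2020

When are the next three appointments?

Nov 29 2020, Dec 15 2020, Jan 2 2021

Intervals are 6, 8, 10, 12 days — an arithmetic progression with common difference 2.
Next gap: 14 days. Nov 15 2020 + 14 days = Nov 29 2020.
Next gap: 16 days. Nov 29 2020 + 16 days = Dec 15 2020.
Next gap: 18 days. Dec 15 2020 + 18 days = Jan 2 2021.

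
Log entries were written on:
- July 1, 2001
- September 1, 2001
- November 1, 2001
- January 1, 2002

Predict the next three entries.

Gaps: 62, 61, 61 days — not constant. Every event is on the 1st of the month.
Pattern: the 1st of every 2 months.
March 2002: March 1, 2002.
Next: May 2002 → May 1, 2002.
July 2002: July 1, 2002.

March 1, 2002; May 1, 2002; July 1, 2002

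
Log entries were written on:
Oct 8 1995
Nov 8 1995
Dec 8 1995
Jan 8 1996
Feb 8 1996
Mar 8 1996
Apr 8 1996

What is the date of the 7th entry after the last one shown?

Nov 8 1996

Gaps: 31, 30, 31, 31, 29, 31 days — not constant. Every event is on the 8th of the month.
Pattern: the 8th of each month.
Next: May 1996 → May 8 1996.
Next: June 1996 → Jun 8 1996.
July 1996: Jul 8 1996.
August 1996: Aug 8 1996.
Next: September 1996 → Sep 8 1996.
October 1996: Oct 8 1996.
Next: November 1996 → Nov 8 1996.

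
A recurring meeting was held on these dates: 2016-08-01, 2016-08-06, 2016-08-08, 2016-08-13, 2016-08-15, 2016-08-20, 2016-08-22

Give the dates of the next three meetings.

2016-08-27, 2016-08-29, 2016-09-03

Gaps: 5, 2, 5, 2, 5, 2 days — not constant, but cyclic with period 2.
The events fall on every Monday and Saturday.
Next Saturday: 2016-08-27.
Next Monday: 2016-08-29.
The following Saturday is 2016-09-03.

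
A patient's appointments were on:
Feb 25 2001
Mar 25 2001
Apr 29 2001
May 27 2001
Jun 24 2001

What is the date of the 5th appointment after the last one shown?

Nov 25 2001

Every date is a Sunday; gaps 28, 35, 28, 28 days.
Each is the last Sunday of its month (at least one falls on the 29th or later, ruling out '4th Sunday').
Last Sunday of July 2001: Jul 29 2001.
August 2001 ends with Sunday Aug 26 2001.
September 2001 ends with Sunday Sep 30 2001.
Last Sunday of October 2001: Oct 28 2001.
Last Sunday of November 2001: Nov 25 2001.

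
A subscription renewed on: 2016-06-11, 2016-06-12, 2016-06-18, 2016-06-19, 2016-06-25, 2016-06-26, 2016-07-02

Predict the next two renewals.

The gap pattern 1, 6, 1, 6, 1, 6 repeats every 2 events.
These are the Saturdays and Sundays of each week.
Next Sunday: 2016-07-03.
The following Saturday is 2016-07-09.

2016-07-03, 2016-07-09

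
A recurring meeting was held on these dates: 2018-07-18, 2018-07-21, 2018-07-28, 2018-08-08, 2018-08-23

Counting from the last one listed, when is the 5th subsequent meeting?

2019-01-05

Gaps: 3, 7, 11, 15 days — each gap is 4 larger than the previous one.
Next gap: 19 days. 2018-08-23 + 19 days = 2018-09-11.
Next gap: 23 days. 2018-09-11 + 23 days = 2018-10-04.
Next gap: 27 days. 2018-10-04 + 27 days = 2018-10-31.
Next gap: 31 days. 2018-10-31 + 31 days = 2018-12-01.
Next gap: 35 days. 2018-12-01 + 35 days = 2019-01-05.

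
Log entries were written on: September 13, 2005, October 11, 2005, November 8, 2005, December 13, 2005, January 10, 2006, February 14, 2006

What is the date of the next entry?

Gaps: 28, 28, 35, 28, 35 days — a mix of 28 and 35. Every date is a Tuesday.
Each is the 2nd Tuesday of its month.
March 2006 — 2nd Tuesday is March 14, 2006.

March 14, 2006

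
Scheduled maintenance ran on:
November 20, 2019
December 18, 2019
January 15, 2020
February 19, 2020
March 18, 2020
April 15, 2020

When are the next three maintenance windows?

Gaps: 28, 28, 35, 28, 28 days — a mix of 28 and 35. Every date is a Wednesday.
Each is the 3rd Wednesday of its month.
3rd Wednesday of May 2020: May 20, 2020.
3rd Wednesday of June 2020: June 17, 2020.
3rd Wednesday of July 2020: July 15, 2020.

May 20, 2020; June 17, 2020; July 15, 2020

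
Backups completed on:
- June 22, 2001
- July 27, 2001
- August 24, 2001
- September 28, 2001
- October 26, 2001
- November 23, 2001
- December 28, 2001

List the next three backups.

All dates are Fridays, 35, 28, 35, 28, 28, 35 days apart.
Specifically, the 4th Friday of each month.
4th Friday of January 2002: January 25, 2002.
4th Friday of February 2002: February 22, 2002.
4th Friday of March 2002: March 22, 2002.

January 25, 2002; February 22, 2002; March 22, 2002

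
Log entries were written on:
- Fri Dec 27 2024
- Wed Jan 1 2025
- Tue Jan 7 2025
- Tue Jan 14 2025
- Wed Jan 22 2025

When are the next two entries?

Intervals are 5, 6, 7, 8 days — an arithmetic progression with common difference 1.
Next gap: 9 days. Wed Jan 22 2025 + 9 days = Fri Jan 31 2025.
Next gap: 10 days. Fri Jan 31 2025 + 10 days = Mon Feb 10 2025.

Fri Jan 31 2025, Mon Feb 10 2025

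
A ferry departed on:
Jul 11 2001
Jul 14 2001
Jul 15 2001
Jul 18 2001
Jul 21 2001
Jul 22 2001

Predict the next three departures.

Every event lands on a Wednesday or Saturday or Sunday (gaps cycle 3, 1, 3, 3, 1).
So the schedule is: every Wednesday, Saturday and Sunday.
The following Wednesday is Jul 25 2001.
Next Saturday: Jul 28 2001.
Next Sunday: Jul 29 2001.

Jul 25 2001, Jul 28 2001, Jul 29 2001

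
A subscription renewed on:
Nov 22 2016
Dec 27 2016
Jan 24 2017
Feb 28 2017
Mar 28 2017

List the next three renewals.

All dates are Tuesdays, 35, 28, 35, 28 days apart.
Specifically, the 4th Tuesday of each month.
April 2017 — 4th Tuesday is Apr 25 2017.
4th Tuesday of May 2017: May 23 2017.
4th Tuesday of June 2017: Jun 27 2017.

Apr 25 2017, May 23 2017, Jun 27 2017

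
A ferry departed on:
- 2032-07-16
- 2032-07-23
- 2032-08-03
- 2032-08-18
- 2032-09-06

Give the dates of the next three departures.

Intervals are 7, 11, 15, 19 days — an arithmetic progression with common difference 4.
Next gap: 23 days. 2032-09-06 + 23 days = 2032-09-29.
Next gap: 27 days. 2032-09-29 + 27 days = 2032-10-26.
Next gap: 31 days. 2032-10-26 + 31 days = 2032-11-26.

2032-09-29, 2032-10-26, 2032-11-26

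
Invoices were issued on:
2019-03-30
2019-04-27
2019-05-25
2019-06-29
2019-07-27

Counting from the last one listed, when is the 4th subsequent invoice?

All Saturdays; the gaps (28, 28, 35, 28) vary with month length.
This is the last Saturday of each month.
Last Saturday of August 2019: 2019-08-31.
Last Saturday of September 2019: 2019-09-28.
October 2019 ends with Saturday 2019-10-26.
November 2019 ends with Saturday 2019-11-30.

2019-11-30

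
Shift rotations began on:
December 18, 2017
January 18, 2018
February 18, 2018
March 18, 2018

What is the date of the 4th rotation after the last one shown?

Each date is the 18th; the gaps (31, 31, 28) track the month lengths.
The rule is the 18th of each month.
Next: April 2018 → April 18, 2018.
May 2018: May 18, 2018.
Next: June 2018 → June 18, 2018.
July 2018: July 18, 2018.

July 18, 2018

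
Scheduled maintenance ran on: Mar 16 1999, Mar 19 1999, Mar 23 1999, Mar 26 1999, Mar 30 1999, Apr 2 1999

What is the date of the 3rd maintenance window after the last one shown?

The gap pattern 3, 4, 3, 4, 3 repeats every 2 events.
These are the Tuesdays and Fridays of each week.
Next Tuesday: Apr 6 1999.
Next Friday: Apr 9 1999.
The following Tuesday is Apr 13 1999.

Apr 13 1999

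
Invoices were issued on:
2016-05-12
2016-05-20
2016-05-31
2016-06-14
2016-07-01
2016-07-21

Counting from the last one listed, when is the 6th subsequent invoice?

Intervals are 8, 11, 14, 17, 20 days — an arithmetic progression with common difference 3.
Next gap: 23 days. 2016-07-21 + 23 days = 2016-08-13.
Next gap: 26 days. 2016-08-13 + 26 days = 2016-09-08.
Next gap: 29 days. 2016-09-08 + 29 days = 2016-10-07.
Next gap: 32 days. 2016-10-07 + 32 days = 2016-11-08.
Next gap: 35 days. 2016-11-08 + 35 days = 2016-12-13.
Next gap: 38 days. 2016-12-13 + 38 days = 2017-01-20.

2017-01-20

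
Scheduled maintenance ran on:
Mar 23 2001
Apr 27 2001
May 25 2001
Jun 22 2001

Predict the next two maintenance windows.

Jul 27 2001, Aug 24 2001

These are Fridays at 28- or 35-day spacing (35, 28, 28).
The pattern: 4th Friday of the month.
July 2001 — 4th Friday is Jul 27 2001.
August 2001 — 4th Friday is Aug 24 2001.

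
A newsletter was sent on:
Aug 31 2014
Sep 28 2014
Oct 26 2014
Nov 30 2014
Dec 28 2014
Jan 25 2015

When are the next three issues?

Every date is a Sunday; gaps 28, 28, 35, 28, 28 days.
Each is the last Sunday of its month (at least one falls on the 29th or later, ruling out '4th Sunday').
February 2015 ends with Sunday Feb 22 2015.
March 2015 ends with Sunday Mar 29 2015.
April 2015 ends with Sunday Apr 26 2015.

Feb 22 2015, Mar 29 2015, Apr 26 2015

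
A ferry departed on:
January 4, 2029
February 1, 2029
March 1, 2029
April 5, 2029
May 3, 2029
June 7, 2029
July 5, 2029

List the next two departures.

August 2, 2029; September 6, 2029

All dates are Thursdays, 28, 28, 35, 28, 35, 28 days apart.
Specifically, the 1st Thursday of each month.
1st Thursday of August 2029: August 2, 2029.
1st Thursday of September 2029: September 6, 2029.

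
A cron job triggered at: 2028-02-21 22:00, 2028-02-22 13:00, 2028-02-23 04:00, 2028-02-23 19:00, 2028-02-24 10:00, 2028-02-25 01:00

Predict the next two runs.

2028-02-25 16:00, 2028-02-26 07:00

Gaps: 15, 15, 15, 15, 15 hours — each event is 15 hours after the previous one.
2028-02-25 01:00 + 15 h = 2028-02-25 16:00.
2028-02-25 16:00 + 15 h = 2028-02-26 07:00.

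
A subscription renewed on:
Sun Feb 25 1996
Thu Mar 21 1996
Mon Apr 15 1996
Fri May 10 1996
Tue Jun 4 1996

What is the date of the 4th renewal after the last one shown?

Gaps between consecutive events: 25, 25, 25, 25 days — a constant 25-day interval.
Tue Jun 4 1996 + 25 days = Sat Jun 29 1996.
Sat Jun 29 1996 + 25 days = Wed Jul 24 1996.
Wed Jul 24 1996 + 25 days = Sun Aug 18 1996.
Sun Aug 18 1996 + 25 days = Thu Sep 12 1996.

Thu Sep 12 1996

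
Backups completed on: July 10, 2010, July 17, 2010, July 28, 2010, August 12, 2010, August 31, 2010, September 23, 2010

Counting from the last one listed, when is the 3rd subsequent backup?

December 25, 2010

Intervals are 7, 11, 15, 19, 23 days — an arithmetic progression with common difference 4.
Next gap: 27 days. September 23, 2010 + 27 days = October 20, 2010.
Next gap: 31 days. October 20, 2010 + 31 days = November 20, 2010.
Next gap: 35 days. November 20, 2010 + 35 days = December 25, 2010.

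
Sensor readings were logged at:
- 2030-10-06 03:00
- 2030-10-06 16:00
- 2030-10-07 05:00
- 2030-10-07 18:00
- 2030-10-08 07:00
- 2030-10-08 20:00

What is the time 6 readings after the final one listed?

2030-10-12 02:00

Gaps: 13, 13, 13, 13, 13 hours — each event is 13 hours after the previous one.
2030-10-08 20:00 + 13 h = 2030-10-09 09:00.
2030-10-09 09:00 + 13 h = 2030-10-09 22:00.
2030-10-09 22:00 + 13 h = 2030-10-10 11:00.
2030-10-10 11:00 + 13 h = 2030-10-11 00:00.
2030-10-11 00:00 + 13 h = 2030-10-11 13:00.
2030-10-11 13:00 + 13 h = 2030-10-12 02:00.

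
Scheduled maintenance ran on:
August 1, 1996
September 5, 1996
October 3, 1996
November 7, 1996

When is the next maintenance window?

These are Thursdays at 28- or 35-day spacing (35, 28, 35).
The pattern: 1st Thursday of the month.
December 1996 — 1st Thursday is December 5, 1996.

December 5, 1996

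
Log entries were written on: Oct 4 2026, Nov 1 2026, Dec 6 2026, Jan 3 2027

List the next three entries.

Gaps: 28, 35, 28 days — a mix of 28 and 35. Every date is a Sunday.
Each is the 1st Sunday of its month.
February 2027 — 1st Sunday is Feb 7 2027.
March 2027 — 1st Sunday is Mar 7 2027.
April 2027 — 1st Sunday is Apr 4 2027.

Feb 7 2027, Mar 7 2027, Apr 4 2027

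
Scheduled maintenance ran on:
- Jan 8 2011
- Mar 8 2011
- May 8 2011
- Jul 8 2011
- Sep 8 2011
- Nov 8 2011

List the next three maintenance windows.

Gaps: 59, 61, 61, 62, 61 days — not constant. Every event is on the 8th of the month.
Pattern: the 8th of every 2 months.
Next: January 2012 → Jan 8 2012.
March 2012: Mar 8 2012.
Next: May 2012 → May 8 2012.

Jan 8 2012, Mar 8 2012, May 8 2012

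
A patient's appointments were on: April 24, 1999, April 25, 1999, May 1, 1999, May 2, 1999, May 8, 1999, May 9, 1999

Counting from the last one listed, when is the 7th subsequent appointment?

The gap pattern 1, 6, 1, 6, 1 repeats every 2 events.
These are the Saturdays and Sundays of each week.
Next Saturday: May 15, 1999.
The following Sunday is May 16, 1999.
The following Saturday is May 22, 1999.
The following Sunday is May 23, 1999.
Next Saturday: May 29, 1999.
The following Sunday is May 30, 1999.
Next Saturday: June 5, 1999.

June 5, 1999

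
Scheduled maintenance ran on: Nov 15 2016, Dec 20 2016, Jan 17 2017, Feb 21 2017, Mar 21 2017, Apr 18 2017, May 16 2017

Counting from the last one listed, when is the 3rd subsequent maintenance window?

Aug 15 2017

All dates are Tuesdays, 35, 28, 35, 28, 28, 28 days apart.
Specifically, the 3rd Tuesday of each month.
3rd Tuesday of June 2017: Jun 20 2017.
3rd Tuesday of July 2017: Jul 18 2017.
August 2017 — 3rd Tuesday is Aug 15 2017.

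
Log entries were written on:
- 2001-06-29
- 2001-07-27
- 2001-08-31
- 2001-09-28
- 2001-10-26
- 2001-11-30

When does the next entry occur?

These are Fridays with 28, 35, 28, 28, 35-day gaps.
Each is the final Friday of its month — 2001-06-29 is past the 28th, so '4th Friday' doesn't fit.
Last Friday of December 2001: 2001-12-28.

2001-12-28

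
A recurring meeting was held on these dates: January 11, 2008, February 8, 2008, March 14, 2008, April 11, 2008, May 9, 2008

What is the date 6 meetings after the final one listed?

November 14, 2008

All dates are Fridays, 28, 35, 28, 28 days apart.
Specifically, the 2nd Friday of each month.
June 2008 — 2nd Friday is June 13, 2008.
2nd Friday of July 2008: July 11, 2008.
2nd Friday of August 2008: August 8, 2008.
2nd Friday of September 2008: September 12, 2008.
October 2008 — 2nd Friday is October 10, 2008.
2nd Friday of November 2008: November 14, 2008.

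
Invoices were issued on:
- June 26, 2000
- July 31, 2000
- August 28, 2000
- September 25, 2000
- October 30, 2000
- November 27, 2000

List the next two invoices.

Every date is a Monday; gaps 35, 28, 28, 35, 28 days.
Each is the last Monday of its month (at least one falls on the 29th or later, ruling out '4th Monday').
Last Monday of December 2000: December 25, 2000.
January 2001 ends with Monday January 29, 2001.

December 25, 2000; January 29, 2001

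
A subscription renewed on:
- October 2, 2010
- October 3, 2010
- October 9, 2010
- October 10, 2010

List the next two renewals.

October 16, 2010; October 17, 2010

Every event lands on a Saturday or Sunday (gaps cycle 1, 6, 1).
So the schedule is: every Saturday and Sunday.
The following Saturday is October 16, 2010.
The following Sunday is October 17, 2010.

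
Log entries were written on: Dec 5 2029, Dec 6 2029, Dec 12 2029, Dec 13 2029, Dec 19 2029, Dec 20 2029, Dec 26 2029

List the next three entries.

Dec 27 2029, Jan 2 2030, Jan 3 2030

Every event lands on a Wednesday or Thursday (gaps cycle 1, 6, 1, 6, 1, 6).
So the schedule is: every Wednesday and Thursday.
The following Thursday is Dec 27 2029.
The following Wednesday is Jan 2 2030.
Next Thursday: Jan 3 2030.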